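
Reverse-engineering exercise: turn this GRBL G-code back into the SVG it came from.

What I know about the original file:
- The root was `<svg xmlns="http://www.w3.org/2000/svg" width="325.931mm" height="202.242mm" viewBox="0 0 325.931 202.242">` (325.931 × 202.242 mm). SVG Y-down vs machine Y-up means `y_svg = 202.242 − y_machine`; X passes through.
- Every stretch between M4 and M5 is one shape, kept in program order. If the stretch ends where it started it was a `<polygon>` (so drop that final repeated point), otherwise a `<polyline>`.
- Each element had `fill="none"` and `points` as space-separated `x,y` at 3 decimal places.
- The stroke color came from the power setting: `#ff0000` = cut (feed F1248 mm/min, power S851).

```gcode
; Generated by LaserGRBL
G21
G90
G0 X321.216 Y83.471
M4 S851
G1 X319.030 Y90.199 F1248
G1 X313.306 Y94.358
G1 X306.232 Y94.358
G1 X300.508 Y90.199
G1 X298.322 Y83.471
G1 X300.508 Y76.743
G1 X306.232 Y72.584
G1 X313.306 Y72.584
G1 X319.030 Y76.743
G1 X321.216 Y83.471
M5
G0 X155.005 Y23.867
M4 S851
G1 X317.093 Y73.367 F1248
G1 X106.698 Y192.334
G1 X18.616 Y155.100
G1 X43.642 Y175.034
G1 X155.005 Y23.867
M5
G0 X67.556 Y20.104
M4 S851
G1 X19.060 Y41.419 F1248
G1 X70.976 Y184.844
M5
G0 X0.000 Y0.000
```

Machine Y-up, SVG Y-down with viewBox height 202.242, so y_svg = 202.242 − y_machine; X carries over. Every run uses S851, so all elements get stroke `#ff0000` (cut).

Run 1: The run returns to its start, so emit a `<polygon>` with points (Y-flipped): 321.216,118.771 319.030,112.043 313.306,107.884 306.232,107.884 300.508,112.043 298.322,118.771 300.508,125.499 306.232,129.658 313.306,129.658 319.030,125.499.

Run 2: The run returns to its start, so emit a `<polygon>` with points (Y-flipped): 155.005,178.375 317.093,128.875 106.698,9.908 18.616,47.142 43.642,27.208.

Run 3: The run is open, so emit a `<polyline>` with points (Y-flipped): 67.556,182.138 19.060,160.823 70.976,17.398.

<svg xmlns="http://www.w3.org/2000/svg" width="325.931mm" height="202.242mm" viewBox="0 0 325.931 202.242">
  <polygon points="321.216,118.771 319.030,112.043 313.306,107.884 306.232,107.884 300.508,112.043 298.322,118.771 300.508,125.499 306.232,129.658 313.306,129.658 319.030,125.499" fill="none" stroke="#ff0000"/>
  <polygon points="155.005,178.375 317.093,128.875 106.698,9.908 18.616,47.142 43.642,27.208" fill="none" stroke="#ff0000"/>
  <polyline points="67.556,182.138 19.060,160.823 70.976,17.398" fill="none" stroke="#ff0000"/>
</svg>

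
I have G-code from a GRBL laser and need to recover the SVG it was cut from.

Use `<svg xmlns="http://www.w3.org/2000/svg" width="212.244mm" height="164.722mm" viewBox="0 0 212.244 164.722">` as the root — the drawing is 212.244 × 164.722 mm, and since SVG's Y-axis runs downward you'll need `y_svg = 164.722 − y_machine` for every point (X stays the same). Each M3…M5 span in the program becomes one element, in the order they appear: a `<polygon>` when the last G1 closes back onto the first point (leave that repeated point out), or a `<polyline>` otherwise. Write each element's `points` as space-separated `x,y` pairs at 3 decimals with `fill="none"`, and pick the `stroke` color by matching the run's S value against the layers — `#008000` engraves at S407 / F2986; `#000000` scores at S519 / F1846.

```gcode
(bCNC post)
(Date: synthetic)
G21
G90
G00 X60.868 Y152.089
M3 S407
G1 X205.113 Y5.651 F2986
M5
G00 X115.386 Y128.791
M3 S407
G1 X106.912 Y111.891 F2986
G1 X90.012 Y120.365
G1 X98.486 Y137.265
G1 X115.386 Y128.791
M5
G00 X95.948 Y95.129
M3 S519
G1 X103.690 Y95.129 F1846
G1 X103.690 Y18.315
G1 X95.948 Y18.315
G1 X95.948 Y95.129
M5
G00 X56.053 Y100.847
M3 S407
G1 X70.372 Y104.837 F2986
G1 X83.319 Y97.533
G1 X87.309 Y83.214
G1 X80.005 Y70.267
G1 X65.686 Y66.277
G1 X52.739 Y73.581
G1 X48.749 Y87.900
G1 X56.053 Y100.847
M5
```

Each laser-on run becomes one SVG element. Flip Y back into SVG space with y_svg = 164.722 − y_machine.

Run 1: power S407 maps to stroke `#008000` (engrave). The run is open, so emit a `<polyline>` with points (Y-flipped): 60.868,12.633 205.113,159.071.

Run 2: the run's S407 means `#008000` (engrave). The run returns to its start, so emit a `<polygon>` with points (Y-flipped): 115.386,35.931 106.912,52.831 90.012,44.357 98.486,27.457.

Run 3: the run's S519 means `#000000` (score). The run returns to its start, so emit a `<polygon>` with points (Y-flipped): 95.948,69.593 103.690,69.593 103.690,146.407 95.948,146.407.

Run 4: the run's S407 means `#008000` (engrave). The run returns to its start, so emit a `<polygon>` with points (Y-flipped): 56.053,63.875 70.372,59.885 83.319,67.189 87.309,81.508 80.005,94.455 65.686,98.445 52.739,91.141 48.749,76.822.

<svg xmlns="http://www.w3.org/2000/svg" width="212.244mm" height="164.722mm" viewBox="0 0 212.244 164.722">
  <polyline points="60.868,12.633 205.113,159.071" fill="none" stroke="#008000"/>
  <polygon points="115.386,35.931 106.912,52.831 90.012,44.357 98.486,27.457" fill="none" stroke="#008000"/>
  <polygon points="95.948,69.593 103.690,69.593 103.690,146.407 95.948,146.407" fill="none" stroke="#000000"/>
  <polygon points="56.053,63.875 70.372,59.885 83.319,67.189 87.309,81.508 80.005,94.455 65.686,98.445 52.739,91.141 48.749,76.822" fill="none" stroke="#008000"/>
</svg>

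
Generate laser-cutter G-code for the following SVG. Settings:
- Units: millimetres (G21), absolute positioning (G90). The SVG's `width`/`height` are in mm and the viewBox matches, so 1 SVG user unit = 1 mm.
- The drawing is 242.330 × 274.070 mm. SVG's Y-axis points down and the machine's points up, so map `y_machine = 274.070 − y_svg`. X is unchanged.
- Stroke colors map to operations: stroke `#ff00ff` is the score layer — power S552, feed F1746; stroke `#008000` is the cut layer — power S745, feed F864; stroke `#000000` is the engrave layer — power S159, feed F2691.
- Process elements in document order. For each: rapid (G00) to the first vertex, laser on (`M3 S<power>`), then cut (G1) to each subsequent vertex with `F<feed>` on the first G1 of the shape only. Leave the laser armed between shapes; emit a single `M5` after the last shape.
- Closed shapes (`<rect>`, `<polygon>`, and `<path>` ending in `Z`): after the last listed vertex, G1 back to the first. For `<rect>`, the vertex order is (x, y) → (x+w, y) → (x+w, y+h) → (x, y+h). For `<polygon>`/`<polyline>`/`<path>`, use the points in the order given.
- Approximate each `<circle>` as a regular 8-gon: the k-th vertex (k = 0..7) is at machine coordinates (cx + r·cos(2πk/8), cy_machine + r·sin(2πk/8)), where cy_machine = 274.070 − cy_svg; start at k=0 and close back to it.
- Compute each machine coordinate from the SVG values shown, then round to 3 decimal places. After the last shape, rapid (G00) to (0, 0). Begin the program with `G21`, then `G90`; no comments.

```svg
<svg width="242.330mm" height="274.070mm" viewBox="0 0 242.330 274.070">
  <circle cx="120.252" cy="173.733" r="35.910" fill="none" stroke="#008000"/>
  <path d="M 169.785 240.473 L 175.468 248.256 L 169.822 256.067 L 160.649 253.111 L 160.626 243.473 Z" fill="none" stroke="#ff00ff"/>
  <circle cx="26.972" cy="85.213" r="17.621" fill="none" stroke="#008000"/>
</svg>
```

1 u = 1 mm; y_m = 274.070 − y.

[1] `<circle>` circle, #008000→cut S745 F864: (156.162,100.337) → (145.644,125.729) → (120.252,136.247) → (94.860,125.729) → (84.342,100.337) → (94.860,74.945) → (120.252,64.427) → (145.644,74.945) → (156.162,100.337) (closed)

[2] `<path>` regular polygon, #ff00ff→score S552 F1746: (169.785,33.597) → (175.468,25.814) → (169.822,18.003) → (160.649,20.959) → (160.626,30.597) → (169.785,33.597) (closed)

[3] `<circle>` circle, #008000→cut S745 F864: (44.593,188.857) → (39.432,201.317) → (26.972,206.478) → (14.512,201.317) → (9.351,188.857) → (14.512,176.397) → (26.972,171.236) → (39.432,176.397) → (44.593,188.857) (closed)

G21
G90
G00 X156.162 Y100.337
M3 S745
G1 X145.644 Y125.729 F864
G1 X120.252 Y136.247
G1 X94.860 Y125.729
G1 X84.342 Y100.337
G1 X94.860 Y74.945
G1 X120.252 Y64.427
G1 X145.644 Y74.945
G1 X156.162 Y100.337
G00 X169.785 Y33.597
M3 S552
G1 X175.468 Y25.814 F1746
G1 X169.822 Y18.003
G1 X160.649 Y20.959
G1 X160.626 Y30.597
G1 X169.785 Y33.597
G00 X44.593 Y188.857
M3 S745
G1 X39.432 Y201.317 F864
G1 X26.972 Y206.478
G1 X14.512 Y201.317
G1 X9.351 Y188.857
G1 X14.512 Y176.397
G1 X26.972 Y171.236
G1 X39.432 Y176.397
G1 X44.593 Y188.857
M5
G00 X0.000 Y0.000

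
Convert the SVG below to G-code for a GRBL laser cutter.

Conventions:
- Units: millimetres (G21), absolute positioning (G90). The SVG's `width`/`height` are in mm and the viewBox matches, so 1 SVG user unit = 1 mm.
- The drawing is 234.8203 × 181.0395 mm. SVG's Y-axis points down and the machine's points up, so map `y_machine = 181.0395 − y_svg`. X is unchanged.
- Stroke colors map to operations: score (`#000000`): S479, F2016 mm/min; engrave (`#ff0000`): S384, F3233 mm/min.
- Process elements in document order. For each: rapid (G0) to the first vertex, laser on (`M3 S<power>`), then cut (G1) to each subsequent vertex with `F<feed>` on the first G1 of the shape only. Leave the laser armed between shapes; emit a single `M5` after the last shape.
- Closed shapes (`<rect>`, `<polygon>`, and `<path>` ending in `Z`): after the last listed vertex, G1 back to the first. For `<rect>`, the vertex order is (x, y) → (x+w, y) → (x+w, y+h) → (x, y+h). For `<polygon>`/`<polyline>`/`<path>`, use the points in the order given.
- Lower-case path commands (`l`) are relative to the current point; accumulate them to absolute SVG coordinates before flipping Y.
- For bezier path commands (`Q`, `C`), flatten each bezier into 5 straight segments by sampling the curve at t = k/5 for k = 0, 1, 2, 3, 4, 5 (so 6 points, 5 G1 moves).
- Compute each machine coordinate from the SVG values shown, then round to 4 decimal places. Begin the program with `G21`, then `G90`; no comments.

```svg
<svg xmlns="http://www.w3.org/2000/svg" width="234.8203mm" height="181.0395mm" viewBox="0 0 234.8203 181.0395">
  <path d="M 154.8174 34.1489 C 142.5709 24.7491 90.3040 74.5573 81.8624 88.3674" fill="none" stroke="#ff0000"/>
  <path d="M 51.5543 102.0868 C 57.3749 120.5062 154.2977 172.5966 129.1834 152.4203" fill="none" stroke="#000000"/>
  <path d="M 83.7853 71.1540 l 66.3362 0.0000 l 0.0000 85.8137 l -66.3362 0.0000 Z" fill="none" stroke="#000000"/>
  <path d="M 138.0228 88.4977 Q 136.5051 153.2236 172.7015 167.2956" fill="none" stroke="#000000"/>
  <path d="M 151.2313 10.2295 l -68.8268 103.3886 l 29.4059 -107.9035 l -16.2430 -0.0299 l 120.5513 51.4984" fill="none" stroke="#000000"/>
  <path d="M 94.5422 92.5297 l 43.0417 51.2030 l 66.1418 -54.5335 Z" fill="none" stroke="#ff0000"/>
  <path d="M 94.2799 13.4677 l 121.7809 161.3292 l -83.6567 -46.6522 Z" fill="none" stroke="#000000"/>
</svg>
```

G21
G90
G0 X154.8174 Y146.8906
M3 S384
G1 X143.3378 Y146.1872 F3233
G1 X126.2779 Y135.8437
G1 X107.6623 Y120.4301
G1 X91.5156 Y104.5163
G1 X81.8624 Y92.6721
G0 X51.5543 Y78.9527
M3 S479
G1 X64.2738 Y64.7080 F2016
G1 X88.6272 Y47.4674
G1 X114.3837 Y32.3156
G1 X131.3126 Y24.3379
G1 X129.1834 Y28.6192
G0 X83.7853 Y109.8855
M3 S479
G1 X150.1215 Y109.8855 F2016
G1 X150.1215 Y24.0718
G1 X83.7853 Y24.0718
G1 X83.7853 Y109.8855
G0 X138.0228 Y92.5418
M3 S479
G1 X138.9243 Y68.6776 F2016
G1 X142.8429 Y48.8657
G1 X149.7786 Y33.1061
G1 X159.7315 Y21.3989
G1 X172.7015 Y13.7439
G0 X151.2313 Y170.8100
M3 S479
G1 X82.4045 Y67.4214 F2016
G1 X111.8104 Y175.3249
G1 X95.5674 Y175.3548
G1 X216.1187 Y123.8564
G0 X94.5422 Y88.5098
M3 S384
G1 X137.5839 Y37.3068 F3233
G1 X203.7257 Y91.8403
G1 X94.5422 Y88.5098
G0 X94.2799 Y167.5718
M3 S479
G1 X216.0608 Y6.2426 F2016
G1 X132.4041 Y52.8948
G1 X94.2799 Y167.5718
M5

viewBox `0 0 234.8203 181.0395` with mm width/height → 1 unit = 1 mm. Flip: y_m = 181.0395 − y_svg.

**Shape 1** — `<path>` cubic bezier, stroke `#ff0000` → engrave (S384, F3233). Control points (SVG): P0=(154.8174,34.1489), P1=(142.5709,24.7491), P2=(90.3040,74.5573), P3=(81.8624,88.3674); sampled at t=k/5. Machine vertices: (154.8174,146.8906) → (143.3378,146.1872) → (126.2779,135.8437) → (107.6623,120.4301) → (91.5156,104.5163) → (81.8624,92.6721). Open path.

**Shape 2** — `<path>` cubic bezier, stroke `#000000` → score (S479, F2016). Control points (SVG): P0=(51.5543,102.0868), P1=(57.3749,120.5062), P2=(154.2977,172.5966), P3=(129.1834,152.4203); sampled at t=k/5. Machine vertices: (51.5543,78.9527) → (64.2738,64.7080) → (88.6272,47.4674) → (114.3837,32.3156) → (131.3126,24.3379) → (129.1834,28.6192). Open path.

**Shape 3** — `<path>` rectangle, stroke `#000000` → score (S479, F2016). Machine vertices: (83.7853,109.8855) → (150.1215,109.8855) → (150.1215,24.0718) → (83.7853,24.0718) → (83.7853,109.8855). Closed: final G1 returns to the first vertex.

**Shape 4** — `<path>` quadratic bezier, stroke `#000000` → score (S479, F2016). Control points (SVG): P0=(138.0228,88.4977), P1=(136.5051,153.2236), P2=(172.7015,167.2956); sampled at t=k/5. Machine vertices: (138.0228,92.5418) → (138.9243,68.6776) → (142.8429,48.8657) → (149.7786,33.1061) → (159.7315,21.3989) → (172.7015,13.7439). Open path.

**Shape 5** — `<path>` open polyline, stroke `#000000` → score (S479, F2016). Machine vertices: (151.2313,170.8100) → (82.4045,67.4214) → (111.8104,175.3249) → (95.5674,175.3548) → (216.1187,123.8564). Open path.

**Shape 6** — `<path>` closed polygon, stroke `#ff0000` → engrave (S384, F3233). Machine vertices: (94.5422,88.5098) → (137.5839,37.3068) → (203.7257,91.8403) → (94.5422,88.5098). Closed: final G1 returns to the first vertex.

**Shape 7** — `<path>` closed polygon, stroke `#000000` → score (S479, F2016). Machine vertices: (94.2799,167.5718) → (216.0608,6.2426) → (132.4041,52.8948) → (94.2799,167.5718). Closed: final G1 returns to the first vertex.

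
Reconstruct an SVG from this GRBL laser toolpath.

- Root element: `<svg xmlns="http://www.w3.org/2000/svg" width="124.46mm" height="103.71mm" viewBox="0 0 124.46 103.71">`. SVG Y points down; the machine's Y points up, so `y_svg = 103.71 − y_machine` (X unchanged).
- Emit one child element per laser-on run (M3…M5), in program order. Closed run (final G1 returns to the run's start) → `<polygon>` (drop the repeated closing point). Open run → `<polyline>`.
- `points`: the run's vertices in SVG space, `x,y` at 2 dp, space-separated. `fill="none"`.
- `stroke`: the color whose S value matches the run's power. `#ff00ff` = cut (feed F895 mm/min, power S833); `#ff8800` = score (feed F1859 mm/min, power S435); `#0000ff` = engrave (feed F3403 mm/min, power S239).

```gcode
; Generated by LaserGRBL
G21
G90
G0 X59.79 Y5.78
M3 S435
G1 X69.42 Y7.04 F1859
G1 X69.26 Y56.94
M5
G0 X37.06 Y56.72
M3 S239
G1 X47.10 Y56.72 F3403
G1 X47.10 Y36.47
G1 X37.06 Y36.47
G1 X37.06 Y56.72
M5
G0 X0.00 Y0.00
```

<svg xmlns="http://www.w3.org/2000/svg" width="124.46mm" height="103.71mm" viewBox="0 0 124.46 103.71">
  <polyline points="59.79,97.93 69.42,96.67 69.26,46.77" fill="none" stroke="#ff8800"/>
  <polygon points="37.06,46.99 47.10,46.99 47.10,67.24 37.06,67.24" fill="none" stroke="#0000ff"/>
</svg>

Machine Y-up, SVG Y-down with viewBox height 103.71, so y_svg = 103.71 − y_machine; X carries over.

Run 1: S435 ⇒ score layer `#ff8800`. The run is open, so emit a `<polyline>` with points (Y-flipped): 59.79,97.93 69.42,96.67 69.26,46.77.

Run 2: S239 ⇒ engrave layer `#0000ff`. The run returns to its start, so emit a `<polygon>` with points (Y-flipped): 37.06,46.99 47.10,46.99 47.10,67.24 37.06,67.24.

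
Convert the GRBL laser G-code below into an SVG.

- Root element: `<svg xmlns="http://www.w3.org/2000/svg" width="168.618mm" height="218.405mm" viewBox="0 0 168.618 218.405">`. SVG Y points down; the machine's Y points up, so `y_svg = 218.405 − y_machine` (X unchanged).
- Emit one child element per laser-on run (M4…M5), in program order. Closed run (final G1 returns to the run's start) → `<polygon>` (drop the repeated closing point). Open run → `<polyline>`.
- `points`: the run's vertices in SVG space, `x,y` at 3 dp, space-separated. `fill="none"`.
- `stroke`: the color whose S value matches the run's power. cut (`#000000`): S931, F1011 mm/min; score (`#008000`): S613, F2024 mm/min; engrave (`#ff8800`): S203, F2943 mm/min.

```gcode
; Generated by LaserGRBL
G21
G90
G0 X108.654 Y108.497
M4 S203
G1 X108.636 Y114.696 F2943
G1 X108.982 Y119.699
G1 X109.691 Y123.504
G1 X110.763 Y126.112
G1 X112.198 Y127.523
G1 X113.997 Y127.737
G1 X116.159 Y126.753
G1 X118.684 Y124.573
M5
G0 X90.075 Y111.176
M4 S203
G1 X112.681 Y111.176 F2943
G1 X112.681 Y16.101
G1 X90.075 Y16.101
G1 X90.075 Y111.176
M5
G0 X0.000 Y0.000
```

Machine Y-up, SVG Y-down with viewBox height 218.405, so y_svg = 218.405 − y_machine; X carries over. Every run uses S203, so all elements get stroke `#ff8800` (engrave).

Run 1: The run is open, so emit a `<polyline>` with points (Y-flipped): 108.654,109.908 108.636,103.709 108.982,98.706 109.691,94.901 110.763,92.293 112.198,90.882 113.997,90.668 116.159,91.652 118.684,93.832.

Run 2: The run returns to its start, so emit a `<polygon>` with points (Y-flipped): 90.075,107.229 112.681,107.229 112.681,202.304 90.075,202.304.

<svg xmlns="http://www.w3.org/2000/svg" width="168.618mm" height="218.405mm" viewBox="0 0 168.618 218.405">
  <polyline points="108.654,109.908 108.636,103.709 108.982,98.706 109.691,94.901 110.763,92.293 112.198,90.882 113.997,90.668 116.159,91.652 118.684,93.832" fill="none" stroke="#ff8800"/>
  <polygon points="90.075,107.229 112.681,107.229 112.681,202.304 90.075,202.304" fill="none" stroke="#ff8800"/>
</svg>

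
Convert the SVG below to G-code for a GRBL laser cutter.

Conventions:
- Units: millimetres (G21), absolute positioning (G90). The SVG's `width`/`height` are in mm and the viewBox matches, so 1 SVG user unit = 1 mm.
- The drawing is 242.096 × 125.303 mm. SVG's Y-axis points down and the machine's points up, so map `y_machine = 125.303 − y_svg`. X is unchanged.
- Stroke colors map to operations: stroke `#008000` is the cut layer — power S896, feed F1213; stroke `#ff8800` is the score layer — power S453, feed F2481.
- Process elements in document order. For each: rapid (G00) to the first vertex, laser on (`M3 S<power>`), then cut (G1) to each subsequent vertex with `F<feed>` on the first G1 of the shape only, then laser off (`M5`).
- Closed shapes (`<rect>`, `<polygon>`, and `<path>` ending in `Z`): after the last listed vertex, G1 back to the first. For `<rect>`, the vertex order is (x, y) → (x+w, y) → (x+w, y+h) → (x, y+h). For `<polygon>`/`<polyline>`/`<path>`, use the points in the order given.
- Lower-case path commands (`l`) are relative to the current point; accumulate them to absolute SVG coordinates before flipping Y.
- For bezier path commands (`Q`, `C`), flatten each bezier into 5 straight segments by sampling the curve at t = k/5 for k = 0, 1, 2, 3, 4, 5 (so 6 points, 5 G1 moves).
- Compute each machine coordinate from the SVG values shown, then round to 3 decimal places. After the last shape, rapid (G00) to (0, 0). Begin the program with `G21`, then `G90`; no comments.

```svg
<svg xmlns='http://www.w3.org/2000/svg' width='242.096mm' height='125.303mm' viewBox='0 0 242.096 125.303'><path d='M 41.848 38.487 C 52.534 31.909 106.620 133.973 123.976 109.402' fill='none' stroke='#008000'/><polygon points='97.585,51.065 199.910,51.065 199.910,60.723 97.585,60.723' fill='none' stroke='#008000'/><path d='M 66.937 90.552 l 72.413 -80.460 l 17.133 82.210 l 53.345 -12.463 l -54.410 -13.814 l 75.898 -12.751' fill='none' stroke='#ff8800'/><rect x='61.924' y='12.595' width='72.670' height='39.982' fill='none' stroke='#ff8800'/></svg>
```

1 u = 1 mm; y_m = 125.303 − y.

[1] `<path>` cubic bezier, #008000→cut S896 F1213: (41.848,86.816) → (52.827,79.608) → (70.375,57.619) → (90.647,32.143) → (109.796,14.472) → (123.976,15.901)

[2] `<polygon>` rectangle, #008000→cut S896 F1213: (97.585,74.238) → (199.910,74.238) → (199.910,64.580) → (97.585,64.580) → (97.585,74.238) (closed)

[3] `<path>` open polyline, #ff8800→score S453 F2481: (66.937,34.751) → (139.350,115.211) → (156.483,33.001) → (209.828,45.464) → (155.418,59.278) → (231.316,72.029)

[4] `<rect>` rectangle, #ff8800→score S453 F2481: (61.924,112.708) → (134.594,112.708) → (134.594,72.726) → (61.924,72.726) → (61.924,112.708) (closed)

G21
G90
G00 X41.848 Y86.816
M3 S896
G1 X52.827 Y79.608 F1213
G1 X70.375 Y57.619
G1 X90.647 Y32.143
G1 X109.796 Y14.472
G1 X123.976 Y15.901
M5
G00 X97.585 Y74.238
M3 S896
G1 X199.910 Y74.238 F1213
G1 X199.910 Y64.580
G1 X97.585 Y64.580
G1 X97.585 Y74.238
M5
G00 X66.937 Y34.751
M3 S453
G1 X139.350 Y115.211 F2481
G1 X156.483 Y33.001
G1 X209.828 Y45.464
G1 X155.418 Y59.278
G1 X231.316 Y72.029
M5
G00 X61.924 Y112.708
M3 S453
G1 X134.594 Y112.708 F2481
G1 X134.594 Y72.726
G1 X61.924 Y72.726
G1 X61.924 Y112.708
M5
G00 X0.000 Y0.000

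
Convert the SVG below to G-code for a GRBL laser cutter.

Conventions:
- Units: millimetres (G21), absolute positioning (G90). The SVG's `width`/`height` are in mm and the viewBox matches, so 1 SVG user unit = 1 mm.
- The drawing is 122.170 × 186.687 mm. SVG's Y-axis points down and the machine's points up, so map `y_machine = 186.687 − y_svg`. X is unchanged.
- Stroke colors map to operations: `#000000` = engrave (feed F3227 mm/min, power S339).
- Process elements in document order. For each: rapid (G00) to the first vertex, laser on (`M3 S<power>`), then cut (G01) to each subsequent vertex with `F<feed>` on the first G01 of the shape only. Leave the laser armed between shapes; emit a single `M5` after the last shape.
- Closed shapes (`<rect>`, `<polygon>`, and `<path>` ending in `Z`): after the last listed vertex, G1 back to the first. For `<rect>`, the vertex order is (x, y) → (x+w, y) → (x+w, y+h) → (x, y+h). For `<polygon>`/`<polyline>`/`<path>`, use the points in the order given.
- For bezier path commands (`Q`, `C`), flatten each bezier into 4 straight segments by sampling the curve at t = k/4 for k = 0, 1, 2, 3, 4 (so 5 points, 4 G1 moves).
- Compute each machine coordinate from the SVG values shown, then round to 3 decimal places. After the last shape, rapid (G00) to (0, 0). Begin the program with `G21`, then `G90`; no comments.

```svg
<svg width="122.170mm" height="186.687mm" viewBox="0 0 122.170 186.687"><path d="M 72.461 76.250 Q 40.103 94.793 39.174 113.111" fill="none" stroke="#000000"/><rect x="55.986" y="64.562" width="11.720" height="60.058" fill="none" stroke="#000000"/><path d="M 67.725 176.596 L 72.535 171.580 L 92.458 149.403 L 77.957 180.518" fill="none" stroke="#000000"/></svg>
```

1 u = 1 mm; y_m = 186.687 − y.

[1] `<path>` quadratic bezier, #000000→engrave S339 F3227: (72.461,110.437) → (58.246,101.180) → (47.960,91.950) → (41.603,82.749) → (39.174,73.576)

[2] `<rect>` rectangle, #000000→engrave S339 F3227: (55.986,122.125) → (67.706,122.125) → (67.706,62.067) → (55.986,62.067) → (55.986,122.125) (closed)

[3] `<path>` open polyline, #000000→engrave S339 F3227: (67.725,10.091) → (72.535,15.107) → (92.458,37.284) → (77.957,6.169)

G21
G90
G00 X72.461 Y110.437
M3 S339
G01 X58.246 Y101.180 F3227
G01 X47.960 Y91.950
G01 X41.603 Y82.749
G01 X39.174 Y73.576
G00 X55.986 Y122.125
M3 S339
G01 X67.706 Y122.125 F3227
G01 X67.706 Y62.067
G01 X55.986 Y62.067
G01 X55.986 Y122.125
G00 X67.725 Y10.091
M3 S339
G01 X72.535 Y15.107 F3227
G01 X92.458 Y37.284
G01 X77.957 Y6.169
M5
G00 X0.000 Y0.000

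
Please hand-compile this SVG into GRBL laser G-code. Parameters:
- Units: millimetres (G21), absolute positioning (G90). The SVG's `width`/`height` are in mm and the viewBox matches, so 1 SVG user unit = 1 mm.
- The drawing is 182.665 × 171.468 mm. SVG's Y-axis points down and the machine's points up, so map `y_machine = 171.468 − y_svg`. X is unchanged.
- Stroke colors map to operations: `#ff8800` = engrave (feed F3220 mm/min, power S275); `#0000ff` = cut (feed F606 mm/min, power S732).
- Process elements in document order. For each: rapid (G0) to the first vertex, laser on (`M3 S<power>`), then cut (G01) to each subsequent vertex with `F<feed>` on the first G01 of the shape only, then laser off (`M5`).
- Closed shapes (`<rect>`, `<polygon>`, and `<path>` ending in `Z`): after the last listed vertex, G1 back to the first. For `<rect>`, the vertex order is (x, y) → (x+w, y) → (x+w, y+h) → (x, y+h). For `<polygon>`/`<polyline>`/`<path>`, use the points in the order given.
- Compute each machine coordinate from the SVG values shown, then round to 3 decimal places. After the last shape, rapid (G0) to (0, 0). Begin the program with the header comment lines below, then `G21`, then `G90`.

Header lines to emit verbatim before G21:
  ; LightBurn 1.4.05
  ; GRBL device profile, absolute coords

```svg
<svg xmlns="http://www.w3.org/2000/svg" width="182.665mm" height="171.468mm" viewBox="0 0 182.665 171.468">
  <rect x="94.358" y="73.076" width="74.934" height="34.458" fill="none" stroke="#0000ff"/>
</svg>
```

; LightBurn 1.4.05
; GRBL device profile, absolute coords
G21
G90
G0 X94.358 Y98.392
M3 S732
G01 X169.292 Y98.392 F606
G01 X169.292 Y63.934
G01 X94.358 Y63.934
G01 X94.358 Y98.392
M5
G0 X0.000 Y0.000

Since the viewBox matches the mm dimensions, user units are millimetres directly. The only transform is the Y-flip y_m = 171.468 − y_svg.

Shape 1 is a rectangle drawn with `<rect>`. Its stroke #0000ff means cut at S732, F606. After flipping Y the toolpath is (94.358,98.392) → (169.292,98.392) → (169.292,63.934) → (94.358,63.934) → (94.358,98.392), returning to the start.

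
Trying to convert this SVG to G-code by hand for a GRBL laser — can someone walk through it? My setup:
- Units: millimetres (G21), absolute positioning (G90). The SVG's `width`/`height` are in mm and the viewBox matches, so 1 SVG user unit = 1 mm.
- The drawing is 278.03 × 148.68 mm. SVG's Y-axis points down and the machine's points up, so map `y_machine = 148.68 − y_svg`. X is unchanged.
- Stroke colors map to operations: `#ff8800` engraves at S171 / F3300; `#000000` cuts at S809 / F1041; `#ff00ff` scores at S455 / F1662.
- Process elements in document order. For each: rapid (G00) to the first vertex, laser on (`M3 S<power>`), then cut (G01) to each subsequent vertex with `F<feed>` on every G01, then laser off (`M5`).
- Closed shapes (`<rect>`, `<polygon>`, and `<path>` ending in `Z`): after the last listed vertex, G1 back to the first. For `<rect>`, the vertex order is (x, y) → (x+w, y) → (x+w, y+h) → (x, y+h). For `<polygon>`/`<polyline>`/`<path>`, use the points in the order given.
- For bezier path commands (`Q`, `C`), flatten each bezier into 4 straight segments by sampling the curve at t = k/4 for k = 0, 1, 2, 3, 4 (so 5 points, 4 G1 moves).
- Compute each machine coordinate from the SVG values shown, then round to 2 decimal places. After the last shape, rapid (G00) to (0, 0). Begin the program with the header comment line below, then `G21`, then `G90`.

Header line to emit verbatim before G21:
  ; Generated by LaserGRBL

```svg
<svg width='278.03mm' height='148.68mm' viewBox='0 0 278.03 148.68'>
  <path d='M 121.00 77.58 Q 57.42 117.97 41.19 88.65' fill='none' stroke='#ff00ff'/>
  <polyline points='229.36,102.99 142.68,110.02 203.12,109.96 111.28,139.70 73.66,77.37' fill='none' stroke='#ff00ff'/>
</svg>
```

viewBox `0 0 278.03 148.68` with mm width/height → 1 unit = 1 mm. Flip: y_m = 148.68 − y_svg.

**Shape 1** — `<path>` quadratic bezier, stroke `#ff00ff` → score (S455, F1662). Control points (SVG): P0=(121.00,77.58), P1=(57.42,117.97), P2=(41.19,88.65); sampled at t=k/4. Machine vertices: (121.00,71.10) → (92.17,55.26) → (69.26,48.14) → (52.26,49.73) → (41.19,60.03). Open path.

**Shape 2** — `<polyline>` open polyline, stroke `#ff00ff` → score (S455, F1662). Machine vertices: (229.36,45.69) → (142.68,38.66) → (203.12,38.72) → (111.28,8.98) → (73.66,71.31). Open path.

; Generated by LaserGRBL
G21
G90
G00 X121.00 Y71.10
M3 S455
G01 X92.17 Y55.26 F1662
G01 X69.26 Y48.14 F1662
G01 X52.26 Y49.73 F1662
G01 X41.19 Y60.03 F1662
M5
G00 X229.36 Y45.69
M3 S455
G01 X142.68 Y38.66 F1662
G01 X203.12 Y38.72 F1662
G01 X111.28 Y8.98 F1662
G01 X73.66 Y71.31 F1662
M5
G00 X0.00 Y0.00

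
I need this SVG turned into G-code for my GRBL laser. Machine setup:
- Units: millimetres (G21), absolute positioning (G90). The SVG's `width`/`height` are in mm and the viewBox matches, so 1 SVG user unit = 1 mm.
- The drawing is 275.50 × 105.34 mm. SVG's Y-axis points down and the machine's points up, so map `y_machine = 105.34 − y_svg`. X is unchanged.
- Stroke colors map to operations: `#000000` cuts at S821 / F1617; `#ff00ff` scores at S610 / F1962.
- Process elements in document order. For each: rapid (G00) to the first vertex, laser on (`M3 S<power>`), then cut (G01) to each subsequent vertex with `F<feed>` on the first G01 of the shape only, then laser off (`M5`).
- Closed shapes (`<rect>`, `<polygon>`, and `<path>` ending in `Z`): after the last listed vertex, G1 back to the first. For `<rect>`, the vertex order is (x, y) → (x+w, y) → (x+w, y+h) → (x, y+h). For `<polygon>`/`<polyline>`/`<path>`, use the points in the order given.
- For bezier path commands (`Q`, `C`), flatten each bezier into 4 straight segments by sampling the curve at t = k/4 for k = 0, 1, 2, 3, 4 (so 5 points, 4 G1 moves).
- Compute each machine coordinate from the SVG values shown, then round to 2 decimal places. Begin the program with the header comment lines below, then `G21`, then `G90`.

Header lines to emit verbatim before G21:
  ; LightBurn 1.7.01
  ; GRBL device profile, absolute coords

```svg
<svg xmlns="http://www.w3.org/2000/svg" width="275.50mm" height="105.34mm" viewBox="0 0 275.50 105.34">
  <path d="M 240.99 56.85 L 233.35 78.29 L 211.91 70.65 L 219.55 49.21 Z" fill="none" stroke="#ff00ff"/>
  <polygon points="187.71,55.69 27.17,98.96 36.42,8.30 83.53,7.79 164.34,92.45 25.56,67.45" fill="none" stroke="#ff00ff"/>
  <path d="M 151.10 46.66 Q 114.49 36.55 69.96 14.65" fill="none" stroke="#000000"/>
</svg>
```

; LightBurn 1.7.01
; GRBL device profile, absolute coords
G21
G90
G00 X240.99 Y48.49
M3 S610
G01 X233.35 Y27.05 F1962
G01 X211.91 Y34.69
G01 X219.55 Y56.13
G01 X240.99 Y48.49
M5
G00 X187.71 Y49.65
M3 S610
G01 X27.17 Y6.38 F1962
G01 X36.42 Y97.04
G01 X83.53 Y97.55
G01 X164.34 Y12.89
G01 X25.56 Y37.89
G01 X187.71 Y49.65
M5
G00 X151.10 Y58.68
M3 S821
G01 X132.30 Y64.47 F1617
G01 X112.51 Y71.74
G01 X91.73 Y80.48
G01 X69.96 Y90.69
M5

1 u = 1 mm; y_m = 105.34 − y.

[1] `<path>` regular polygon, #ff00ff→score S610 F1962: (240.99,48.49) → (233.35,27.05) → (211.91,34.69) → (219.55,56.13) → (240.99,48.49) (closed)

[2] `<polygon>` closed polygon, #ff00ff→score S610 F1962: (187.71,49.65) → (27.17,6.38) → (36.42,97.04) → (83.53,97.55) → (164.34,12.89) → (25.56,37.89) → (187.71,49.65) (closed)

[3] `<path>` quadratic bezier, #000000→cut S821 F1617: (151.10,58.68) → (132.30,64.47) → (112.51,71.74) → (91.73,80.48) → (69.96,90.69)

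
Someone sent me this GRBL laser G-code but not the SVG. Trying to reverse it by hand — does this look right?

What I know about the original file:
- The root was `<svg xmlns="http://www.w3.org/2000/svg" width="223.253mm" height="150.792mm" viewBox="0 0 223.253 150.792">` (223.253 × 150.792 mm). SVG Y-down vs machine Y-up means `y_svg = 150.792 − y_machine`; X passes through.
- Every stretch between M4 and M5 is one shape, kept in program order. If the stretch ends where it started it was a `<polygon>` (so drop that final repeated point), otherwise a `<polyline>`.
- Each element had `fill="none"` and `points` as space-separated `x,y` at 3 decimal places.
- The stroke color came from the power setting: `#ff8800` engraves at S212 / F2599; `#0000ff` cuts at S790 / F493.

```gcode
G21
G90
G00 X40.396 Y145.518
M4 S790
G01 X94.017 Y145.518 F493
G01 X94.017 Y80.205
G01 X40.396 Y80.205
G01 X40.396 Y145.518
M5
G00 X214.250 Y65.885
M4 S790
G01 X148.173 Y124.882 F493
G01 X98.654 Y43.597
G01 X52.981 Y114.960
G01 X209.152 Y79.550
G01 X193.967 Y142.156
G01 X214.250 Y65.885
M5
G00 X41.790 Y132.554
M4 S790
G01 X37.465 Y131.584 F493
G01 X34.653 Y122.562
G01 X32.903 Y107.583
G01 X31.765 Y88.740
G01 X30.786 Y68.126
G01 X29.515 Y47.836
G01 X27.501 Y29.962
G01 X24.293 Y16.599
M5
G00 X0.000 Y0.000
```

<svg xmlns="http://www.w3.org/2000/svg" width="223.253mm" height="150.792mm" viewBox="0 0 223.253 150.792">
  <polygon points="40.396,5.274 94.017,5.274 94.017,70.587 40.396,70.587" fill="none" stroke="#0000ff"/>
  <polygon points="214.250,84.907 148.173,25.910 98.654,107.195 52.981,35.832 209.152,71.242 193.967,8.636" fill="none" stroke="#0000ff"/>
  <polyline points="41.790,18.238 37.465,19.208 34.653,28.230 32.903,43.209 31.765,62.052 30.786,82.666 29.515,102.956 27.501,120.830 24.293,134.193" fill="none" stroke="#0000ff"/>
</svg>

Machine Y-up, SVG Y-down with viewBox height 150.792, so y_svg = 150.792 − y_machine; X carries over. Every run uses S790, so all elements get stroke `#0000ff` (cut).

Run 1: The run returns to its start, so emit a `<polygon>` with points (Y-flipped): 40.396,5.274 94.017,5.274 94.017,70.587 40.396,70.587.

Run 2: The run returns to its start, so emit a `<polygon>` with points (Y-flipped): 214.250,84.907 148.173,25.910 98.654,107.195 52.981,35.832 209.152,71.242 193.967,8.636.

Run 3: The run is open, so emit a `<polyline>` with points (Y-flipped): 41.790,18.238 37.465,19.208 34.653,28.230 32.903,43.209 31.765,62.052 30.786,82.666 29.515,102.956 27.501,120.830 24.293,134.193.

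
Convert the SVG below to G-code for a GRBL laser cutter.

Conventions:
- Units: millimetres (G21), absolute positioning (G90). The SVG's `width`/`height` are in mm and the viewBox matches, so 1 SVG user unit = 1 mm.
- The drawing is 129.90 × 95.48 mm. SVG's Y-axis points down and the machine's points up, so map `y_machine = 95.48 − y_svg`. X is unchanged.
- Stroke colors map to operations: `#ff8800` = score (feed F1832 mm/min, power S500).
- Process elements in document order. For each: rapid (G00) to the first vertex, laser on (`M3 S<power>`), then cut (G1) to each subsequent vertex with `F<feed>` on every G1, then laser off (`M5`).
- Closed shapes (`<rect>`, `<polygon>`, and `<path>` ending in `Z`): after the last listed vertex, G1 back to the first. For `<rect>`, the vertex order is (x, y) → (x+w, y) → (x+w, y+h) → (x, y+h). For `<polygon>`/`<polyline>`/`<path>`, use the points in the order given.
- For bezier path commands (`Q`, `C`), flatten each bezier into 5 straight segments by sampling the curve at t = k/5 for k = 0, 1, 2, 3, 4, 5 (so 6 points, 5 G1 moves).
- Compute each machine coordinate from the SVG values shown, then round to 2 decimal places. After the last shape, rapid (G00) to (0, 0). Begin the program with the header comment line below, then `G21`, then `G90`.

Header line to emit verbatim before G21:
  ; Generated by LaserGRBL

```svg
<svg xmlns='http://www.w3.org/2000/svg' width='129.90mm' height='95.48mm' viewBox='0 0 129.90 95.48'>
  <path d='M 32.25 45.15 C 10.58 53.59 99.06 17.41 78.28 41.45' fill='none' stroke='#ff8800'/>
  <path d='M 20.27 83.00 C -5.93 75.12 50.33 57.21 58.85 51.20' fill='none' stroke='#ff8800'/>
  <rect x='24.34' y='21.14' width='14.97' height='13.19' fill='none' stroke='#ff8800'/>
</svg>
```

; Generated by LaserGRBL
G21
G90
G00 X32.25 Y50.33
M3 S500
G1 X30.71 Y49.78 F1832
G1 X45.08 Y54.91 F1832
G1 X64.81 Y60.68 F1832
G1 X79.39 Y62.07 F1832
G1 X78.28 Y54.03 F1832
M5
G00 X20.27 Y12.48
M3 S500
G1 X13.40 Y18.24 F1832
G1 X20.08 Y25.35 F1832
G1 X34.04 Y32.76 F1832
G1 X49.05 Y39.42 F1832
G1 X58.85 Y44.28 F1832
M5
G00 X24.34 Y74.34
M3 S500
G1 X39.31 Y74.34 F1832
G1 X39.31 Y61.15 F1832
G1 X24.34 Y61.15 F1832
G1 X24.34 Y74.34 F1832
M5
G00 X0.00 Y0.00

Since the viewBox matches the mm dimensions, user units are millimetres directly. The only transform is the Y-flip y_m = 95.48 − y_svg.

Shape 1 is a cubic bezier drawn with `<path>`. Its stroke #ff8800 means score at S500, F1832. After flipping Y the toolpath is (32.25,50.33) → (30.71,49.78) → (45.08,54.91) → (64.81,60.68) → (79.39,62.07) → (78.28,54.03).

Shape 2 is a cubic bezier drawn with `<path>`. Its stroke #ff8800 means score at S500, F1832. After flipping Y the toolpath is (20.27,12.48) → (13.40,18.24) → (20.08,25.35) → (34.04,32.76) → (49.05,39.42) → (58.85,44.28).

Shape 3 is a rectangle drawn with `<rect>`. Its stroke #ff8800 means score at S500, F1832. After flipping Y the toolpath is (24.34,74.34) → (39.31,74.34) → (39.31,61.15) → (24.34,61.15) → (24.34,74.34), returning to the start.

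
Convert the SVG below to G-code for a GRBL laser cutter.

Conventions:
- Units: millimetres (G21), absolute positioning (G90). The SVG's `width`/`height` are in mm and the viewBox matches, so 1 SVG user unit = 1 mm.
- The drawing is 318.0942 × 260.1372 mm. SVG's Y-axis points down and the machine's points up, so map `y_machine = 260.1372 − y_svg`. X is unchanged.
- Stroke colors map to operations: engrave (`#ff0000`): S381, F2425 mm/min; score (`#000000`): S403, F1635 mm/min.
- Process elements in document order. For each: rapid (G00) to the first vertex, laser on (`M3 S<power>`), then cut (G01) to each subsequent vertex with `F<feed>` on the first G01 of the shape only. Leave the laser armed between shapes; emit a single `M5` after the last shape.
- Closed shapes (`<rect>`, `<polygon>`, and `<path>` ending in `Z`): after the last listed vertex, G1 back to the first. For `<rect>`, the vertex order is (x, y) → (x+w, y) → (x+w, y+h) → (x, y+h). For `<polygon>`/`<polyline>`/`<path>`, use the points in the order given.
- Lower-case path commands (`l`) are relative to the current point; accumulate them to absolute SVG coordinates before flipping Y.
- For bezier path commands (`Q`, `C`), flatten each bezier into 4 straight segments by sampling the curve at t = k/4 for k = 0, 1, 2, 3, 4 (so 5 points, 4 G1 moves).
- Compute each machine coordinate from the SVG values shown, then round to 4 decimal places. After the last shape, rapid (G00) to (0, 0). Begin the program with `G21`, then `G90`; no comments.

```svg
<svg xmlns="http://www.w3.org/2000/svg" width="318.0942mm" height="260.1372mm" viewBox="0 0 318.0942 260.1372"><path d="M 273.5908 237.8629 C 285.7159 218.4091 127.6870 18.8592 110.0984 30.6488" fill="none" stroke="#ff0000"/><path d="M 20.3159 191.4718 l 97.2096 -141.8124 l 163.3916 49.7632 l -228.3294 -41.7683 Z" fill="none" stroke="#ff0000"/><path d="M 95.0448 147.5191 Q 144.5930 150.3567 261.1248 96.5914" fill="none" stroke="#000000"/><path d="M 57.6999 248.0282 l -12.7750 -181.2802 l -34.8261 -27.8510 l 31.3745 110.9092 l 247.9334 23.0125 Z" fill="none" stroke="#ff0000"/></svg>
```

G21
G90
G00 X273.5908 Y22.2743
M3 S381
G01 X255.6338 Y64.5165 F2425
G01 X202.9872 Y137.5976
G01 X144.7694 Y204.8206
G01 X110.0984 Y229.4884
G00 X20.3159 Y68.6654
M3 S381
G01 X117.5255 Y210.4778 F2425
G01 X280.9171 Y160.7146
G01 X52.5877 Y202.4829
G01 X20.3159 Y68.6654
G00 X95.0448 Y112.6181
M3 S403
G01 X124.0054 Y114.7370 F1635
G01 X161.3389 Y123.9312
G01 X207.0454 Y140.2008
G01 X261.1248 Y163.5458
G00 X57.6999 Y12.1090
M3 S381
G01 X44.9249 Y193.3892 F2425
G01 X10.0988 Y221.2402
G01 X41.4733 Y110.3310
G01 X289.4067 Y87.3185
G01 X57.6999 Y12.1090
M5
G00 X0.0000 Y0.0000

1 u = 1 mm; y_m = 260.1372 − y.

[1] `<path>` cubic bezier, #ff0000→engrave S381 F2425: (273.5908,22.2743) → (255.6338,64.5165) → (202.9872,137.5976) → (144.7694,204.8206) → (110.0984,229.4884)

[2] `<path>` closed polygon, #ff0000→engrave S381 F2425: (20.3159,68.6654) → (117.5255,210.4778) → (280.9171,160.7146) → (52.5877,202.4829) → (20.3159,68.6654) (closed)

[3] `<path>` quadratic bezier, #000000→score S403 F1635: (95.0448,112.6181) → (124.0054,114.7370) → (161.3389,123.9312) → (207.0454,140.2008) → (261.1248,163.5458)

[4] `<path>` closed polygon, #ff0000→engrave S381 F2425: (57.6999,12.1090) → (44.9249,193.3892) → (10.0988,221.2402) → (41.4733,110.3310) → (289.4067,87.3185) → (57.6999,12.1090) (closed)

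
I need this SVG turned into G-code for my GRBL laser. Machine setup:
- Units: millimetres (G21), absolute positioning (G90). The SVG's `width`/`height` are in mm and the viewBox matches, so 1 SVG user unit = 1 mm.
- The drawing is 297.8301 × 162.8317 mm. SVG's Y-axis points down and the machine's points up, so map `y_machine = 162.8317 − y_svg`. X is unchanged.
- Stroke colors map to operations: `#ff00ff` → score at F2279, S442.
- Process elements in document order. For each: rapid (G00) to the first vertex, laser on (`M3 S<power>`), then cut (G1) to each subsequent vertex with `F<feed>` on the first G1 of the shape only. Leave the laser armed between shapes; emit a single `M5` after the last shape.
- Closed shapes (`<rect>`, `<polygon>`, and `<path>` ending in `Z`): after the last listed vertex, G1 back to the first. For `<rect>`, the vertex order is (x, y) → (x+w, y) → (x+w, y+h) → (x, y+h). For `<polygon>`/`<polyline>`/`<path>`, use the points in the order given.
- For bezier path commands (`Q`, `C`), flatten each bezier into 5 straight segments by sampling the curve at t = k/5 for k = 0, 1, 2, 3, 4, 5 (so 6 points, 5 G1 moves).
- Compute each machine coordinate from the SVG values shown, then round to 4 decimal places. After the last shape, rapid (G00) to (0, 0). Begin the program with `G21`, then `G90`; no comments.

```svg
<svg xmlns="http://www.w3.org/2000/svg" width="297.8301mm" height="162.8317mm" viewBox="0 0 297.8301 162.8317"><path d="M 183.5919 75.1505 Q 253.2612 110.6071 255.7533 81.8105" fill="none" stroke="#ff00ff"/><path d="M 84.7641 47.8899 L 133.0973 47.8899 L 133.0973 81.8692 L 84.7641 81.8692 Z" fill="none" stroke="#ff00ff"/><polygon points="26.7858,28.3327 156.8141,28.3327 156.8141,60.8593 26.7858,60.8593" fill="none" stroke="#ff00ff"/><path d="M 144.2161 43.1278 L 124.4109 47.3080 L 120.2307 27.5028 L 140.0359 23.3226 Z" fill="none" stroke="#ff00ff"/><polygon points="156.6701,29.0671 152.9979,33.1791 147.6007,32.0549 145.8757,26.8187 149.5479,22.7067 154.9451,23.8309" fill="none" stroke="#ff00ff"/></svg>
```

G21
G90
G00 X183.5919 Y87.6812
M3 S442
G1 X208.7725 Y76.0687 F2279
G1 X228.5790 Y69.5964
G1 X243.0113 Y68.2644
G1 X252.0694 Y72.0727
G1 X255.7533 Y81.0212
G00 X84.7641 Y114.9418
M3 S442
G1 X133.0973 Y114.9418 F2279
G1 X133.0973 Y80.9625
G1 X84.7641 Y80.9625
G1 X84.7641 Y114.9418
G00 X26.7858 Y134.4990
M3 S442
G1 X156.8141 Y134.4990 F2279
G1 X156.8141 Y101.9724
G1 X26.7858 Y101.9724
G1 X26.7858 Y134.4990
G00 X144.2161 Y119.7039
M3 S442
G1 X124.4109 Y115.5237 F2279
G1 X120.2307 Y135.3289
G1 X140.0359 Y139.5091
G1 X144.2161 Y119.7039
G00 X156.6701 Y133.7646
M3 S442
G1 X152.9979 Y129.6526 F2279
G1 X147.6007 Y130.7768
G1 X145.8757 Y136.0130
G1 X149.5479 Y140.1250
G1 X154.9451 Y139.0008
G1 X156.6701 Y133.7646
M5
G00 X0.0000 Y0.0000

1 u = 1 mm; y_m = 162.8317 − y.

[1] `<path>` quadratic bezier, #ff00ff→score S442 F2279: (183.5919,87.6812) → (208.7725,76.0687) → (228.5790,69.5964) → (243.0113,68.2644) → (252.0694,72.0727) → (255.7533,81.0212)

[2] `<path>` rectangle, #ff00ff→score S442 F2279: (84.7641,114.9418) → (133.0973,114.9418) → (133.0973,80.9625) → (84.7641,80.9625) → (84.7641,114.9418) (closed)

[3] `<polygon>` rectangle, #ff00ff→score S442 F2279: (26.7858,134.4990) → (156.8141,134.4990) → (156.8141,101.9724) → (26.7858,101.9724) → (26.7858,134.4990) (closed)

[4] `<path>` regular polygon, #ff00ff→score S442 F2279: (144.2161,119.7039) → (124.4109,115.5237) → (120.2307,135.3289) → (140.0359,139.5091) → (144.2161,119.7039) (closed)

[5] `<polygon>` regular polygon, #ff00ff→score S442 F2279: (156.6701,133.7646) → (152.9979,129.6526) → (147.6007,130.7768) → (145.8757,136.0130) → (149.5479,140.1250) → (154.9451,139.0008) → (156.6701,133.7646) (closed)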